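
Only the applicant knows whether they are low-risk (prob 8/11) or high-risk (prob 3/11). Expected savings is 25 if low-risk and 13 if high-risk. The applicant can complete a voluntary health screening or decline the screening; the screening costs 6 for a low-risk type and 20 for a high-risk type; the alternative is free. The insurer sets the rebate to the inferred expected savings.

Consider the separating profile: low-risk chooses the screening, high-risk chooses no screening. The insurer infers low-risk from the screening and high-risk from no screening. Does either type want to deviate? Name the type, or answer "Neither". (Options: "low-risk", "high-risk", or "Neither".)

The screening pays 25; no screening pays 13.
low-risk: assigned the screening, nets 25 − 6 = 19; deviating to no screening nets 13.
high-risk: assigned no screening, nets 13; deviating to the screening nets 25 − 20 = 5.
Both types strictly prefer their assigned action; no profitable deviation.

Neither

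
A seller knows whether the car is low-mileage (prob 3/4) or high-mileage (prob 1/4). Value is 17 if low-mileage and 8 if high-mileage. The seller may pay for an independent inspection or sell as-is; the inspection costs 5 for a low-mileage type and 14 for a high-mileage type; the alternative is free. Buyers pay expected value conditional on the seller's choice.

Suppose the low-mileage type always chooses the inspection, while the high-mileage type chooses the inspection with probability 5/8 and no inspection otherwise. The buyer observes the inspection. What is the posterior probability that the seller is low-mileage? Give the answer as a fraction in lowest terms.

P(the inspection) = (3/4)·1 + (1/4)·(5/8) = 29/32.
By Bayes' rule, P(low-mileage | the inspection) = (3/4) / (29/32) = 24/29.

24/29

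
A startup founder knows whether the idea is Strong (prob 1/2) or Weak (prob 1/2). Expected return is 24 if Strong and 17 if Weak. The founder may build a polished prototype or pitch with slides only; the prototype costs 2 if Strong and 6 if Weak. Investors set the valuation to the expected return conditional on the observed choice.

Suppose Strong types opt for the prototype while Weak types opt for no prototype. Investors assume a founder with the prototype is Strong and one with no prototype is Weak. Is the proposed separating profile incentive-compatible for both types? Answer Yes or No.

No

Under these beliefs, the prototype earns valuation 24 and no prototype earns valuation 17.
Strong: the prototype nets 24 − 2 = 22; no prototype nets 17. Strong prefers the prototype.
Weak: the prototype nets 24 − 6 = 18; no prototype nets 17. Weak would deviate to the prototype.
Weak has a profitable deviation, so the profile is not an equilibrium.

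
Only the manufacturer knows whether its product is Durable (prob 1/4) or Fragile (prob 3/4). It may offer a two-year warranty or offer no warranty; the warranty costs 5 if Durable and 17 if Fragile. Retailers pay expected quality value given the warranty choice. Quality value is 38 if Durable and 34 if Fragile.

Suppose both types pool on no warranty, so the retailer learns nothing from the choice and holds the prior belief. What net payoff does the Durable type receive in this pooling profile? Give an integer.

35

Pooled price = 1/4·38 + 3/4·34 = 35.
Durable pays no cost for no warranty, so net payoff = 35.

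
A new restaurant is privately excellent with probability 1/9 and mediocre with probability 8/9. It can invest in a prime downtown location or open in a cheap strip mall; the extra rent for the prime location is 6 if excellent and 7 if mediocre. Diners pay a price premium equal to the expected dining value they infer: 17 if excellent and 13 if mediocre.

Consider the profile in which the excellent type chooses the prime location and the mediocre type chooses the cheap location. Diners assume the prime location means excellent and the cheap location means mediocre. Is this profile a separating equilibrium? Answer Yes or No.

No

Under these beliefs, the prime location earns price premium 17 and the cheap location earns price premium 13.
excellent: the prime location nets 17 − 6 = 11; the cheap location nets 13. excellent would deviate to the cheap location.
mediocre: the prime location nets 17 − 7 = 10; the cheap location nets 13. mediocre prefers the cheap location.
excellent has a profitable deviation, so the profile is not an equilibrium.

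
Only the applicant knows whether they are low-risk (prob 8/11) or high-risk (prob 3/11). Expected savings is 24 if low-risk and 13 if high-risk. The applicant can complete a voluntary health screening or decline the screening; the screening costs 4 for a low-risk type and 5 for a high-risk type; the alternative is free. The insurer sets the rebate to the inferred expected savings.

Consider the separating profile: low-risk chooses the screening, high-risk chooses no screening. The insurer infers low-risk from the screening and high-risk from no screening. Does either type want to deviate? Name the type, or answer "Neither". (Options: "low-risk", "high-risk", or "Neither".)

The screening pays 24; no screening pays 13.
low-risk: assigned the screening, nets 24 − 4 = 20; deviating to no screening nets 13.
high-risk: assigned no screening, nets 13; deviating to the screening nets 24 − 5 = 19.
The high-risk type gains 6 by deviating.

high-risk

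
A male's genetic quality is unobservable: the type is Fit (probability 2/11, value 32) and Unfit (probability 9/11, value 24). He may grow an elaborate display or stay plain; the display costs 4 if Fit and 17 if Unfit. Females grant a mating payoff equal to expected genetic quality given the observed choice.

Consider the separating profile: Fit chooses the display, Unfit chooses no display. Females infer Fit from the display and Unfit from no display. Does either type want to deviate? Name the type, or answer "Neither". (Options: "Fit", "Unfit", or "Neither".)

Neither

The display pays 32; no display pays 24.
Fit: assigned the display, nets 32 − 4 = 28; deviating to no display nets 24.
Unfit: assigned no display, nets 24; deviating to the display nets 32 − 17 = 15.
Both types strictly prefer their assigned action; no profitable deviation.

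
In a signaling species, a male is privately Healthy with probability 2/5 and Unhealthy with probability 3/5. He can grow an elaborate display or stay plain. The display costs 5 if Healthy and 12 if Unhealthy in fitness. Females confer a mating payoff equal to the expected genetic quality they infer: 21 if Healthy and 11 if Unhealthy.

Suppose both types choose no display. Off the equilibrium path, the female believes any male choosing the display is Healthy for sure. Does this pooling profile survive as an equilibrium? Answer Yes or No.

No

On path, the female holds the prior and pays 2/5·21 + 3/5·11 = 15. Off path (the display), believing Healthy, it pays 21.
Healthy: no display nets 15; the display nets 21 − 5 = 16. Healthy would deviate.
Unhealthy: no display nets 15; the display nets 21 − 12 = 9. Unhealthy stays.
A type deviates, so pooling fails.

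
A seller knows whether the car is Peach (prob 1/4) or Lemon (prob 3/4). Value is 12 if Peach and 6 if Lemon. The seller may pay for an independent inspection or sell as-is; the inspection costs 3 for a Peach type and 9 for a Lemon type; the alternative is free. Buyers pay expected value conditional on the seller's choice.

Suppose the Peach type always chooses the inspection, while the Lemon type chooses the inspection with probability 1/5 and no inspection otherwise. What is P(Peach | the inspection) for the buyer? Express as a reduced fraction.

P(the inspection) = (1/4)·1 + (3/4)·(1/5) = 2/5.
By Bayes' rule, P(Peach | the inspection) = (1/4) / (2/5) = 5/8.

5/8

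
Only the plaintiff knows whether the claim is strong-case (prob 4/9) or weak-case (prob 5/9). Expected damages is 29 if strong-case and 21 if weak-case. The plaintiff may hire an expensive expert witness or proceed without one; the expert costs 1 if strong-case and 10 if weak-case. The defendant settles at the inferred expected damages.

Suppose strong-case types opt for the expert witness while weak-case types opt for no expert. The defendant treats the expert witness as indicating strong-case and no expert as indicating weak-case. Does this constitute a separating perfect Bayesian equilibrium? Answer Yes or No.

Under these beliefs, the expert witness earns settlement 29 and no expert earns settlement 21.
strong-case: the expert witness nets 29 − 1 = 28; no expert nets 21. strong-case prefers the expert witness.
weak-case: the expert witness nets 29 − 10 = 19; no expert nets 21. weak-case prefers no expert.
Neither type deviates, so the separating profile is an equilibrium.

Yes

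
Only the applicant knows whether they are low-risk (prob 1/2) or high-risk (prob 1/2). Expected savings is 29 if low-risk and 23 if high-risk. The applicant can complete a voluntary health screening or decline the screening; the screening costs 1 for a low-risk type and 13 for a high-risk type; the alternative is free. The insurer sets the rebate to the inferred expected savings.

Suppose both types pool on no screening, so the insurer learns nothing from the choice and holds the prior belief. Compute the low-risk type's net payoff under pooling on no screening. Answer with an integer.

26

Pooled rebate = 1/2·29 + 1/2·23 = 26.
low-risk pays no cost for no screening, so net payoff = 26.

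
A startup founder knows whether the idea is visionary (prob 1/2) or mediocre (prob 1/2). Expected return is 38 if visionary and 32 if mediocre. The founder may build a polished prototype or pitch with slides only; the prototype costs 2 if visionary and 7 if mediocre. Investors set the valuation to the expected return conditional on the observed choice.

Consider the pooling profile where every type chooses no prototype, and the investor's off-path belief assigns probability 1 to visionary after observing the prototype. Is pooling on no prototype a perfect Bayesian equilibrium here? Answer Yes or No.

No

On path, the investor holds the prior and pays 1/2·38 + 1/2·32 = 35. Off path (the prototype), believing visionary, it pays 38.
visionary: no prototype nets 35; the prototype nets 38 − 2 = 36. visionary would deviate.
mediocre: no prototype nets 35; the prototype nets 38 − 7 = 31. mediocre stays.
A type deviates, so pooling fails.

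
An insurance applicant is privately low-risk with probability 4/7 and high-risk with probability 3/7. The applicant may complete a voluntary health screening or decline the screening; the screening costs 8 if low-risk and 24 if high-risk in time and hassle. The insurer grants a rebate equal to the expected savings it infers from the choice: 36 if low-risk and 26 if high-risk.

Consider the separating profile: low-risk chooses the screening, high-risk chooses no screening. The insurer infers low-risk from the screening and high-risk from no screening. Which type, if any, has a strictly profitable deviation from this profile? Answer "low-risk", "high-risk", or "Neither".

Neither

The screening pays 36; no screening pays 26.
low-risk: assigned the screening, nets 36 − 8 = 28; deviating to no screening nets 26.
high-risk: assigned no screening, nets 26; deviating to the screening nets 36 − 24 = 12.
Both types strictly prefer their assigned action; no profitable deviation.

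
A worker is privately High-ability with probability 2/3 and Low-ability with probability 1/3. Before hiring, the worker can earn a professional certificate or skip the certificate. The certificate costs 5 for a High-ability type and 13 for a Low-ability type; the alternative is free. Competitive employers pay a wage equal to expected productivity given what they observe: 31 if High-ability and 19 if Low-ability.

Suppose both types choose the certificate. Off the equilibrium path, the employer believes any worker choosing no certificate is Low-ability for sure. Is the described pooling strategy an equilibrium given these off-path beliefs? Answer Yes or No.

On path, the employer holds the prior and pays 2/3·31 + 1/3·19 = 27. Off path (no certificate), believing Low-ability, it pays 19.
High-ability: the certificate nets 27 − 5 = 22; no certificate nets 19. High-ability stays.
Low-ability: the certificate nets 27 − 13 = 14; no certificate nets 19. Low-ability would deviate.
A type deviates, so pooling fails.

No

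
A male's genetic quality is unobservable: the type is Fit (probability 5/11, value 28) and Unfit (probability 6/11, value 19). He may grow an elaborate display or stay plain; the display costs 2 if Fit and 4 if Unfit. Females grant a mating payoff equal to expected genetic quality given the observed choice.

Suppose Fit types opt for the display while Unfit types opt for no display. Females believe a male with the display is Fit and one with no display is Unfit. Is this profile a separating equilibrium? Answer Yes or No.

Under these beliefs, the display earns mating payoff 28 and no display earns mating payoff 19.
Fit: the display nets 28 − 2 = 26; no display nets 19. Fit prefers the display.
Unfit: the display nets 28 − 4 = 24; no display nets 19. Unfit would deviate to the display.
Unfit has a profitable deviation, so the profile is not an equilibrium.

No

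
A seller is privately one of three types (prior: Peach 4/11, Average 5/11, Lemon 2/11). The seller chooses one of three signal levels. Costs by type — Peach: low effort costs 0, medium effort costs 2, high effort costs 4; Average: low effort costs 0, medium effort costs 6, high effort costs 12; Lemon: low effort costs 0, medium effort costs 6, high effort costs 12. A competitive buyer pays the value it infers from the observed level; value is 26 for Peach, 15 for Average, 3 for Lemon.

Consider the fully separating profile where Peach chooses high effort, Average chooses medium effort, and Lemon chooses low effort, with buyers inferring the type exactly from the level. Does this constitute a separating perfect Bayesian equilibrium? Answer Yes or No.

No

Separating prices: high effort → 26, medium effort → 15, low effort → 3.
Peach (assigned high effort): low effort: 3 − 0 = 3; medium effort: 15 − 2 = 13; high effort: 26 − 4 = 22. Peach stays.
Average (assigned medium effort): low effort: 3 − 0 = 3; medium effort: 15 − 6 = 9; high effort: 26 − 12 = 14. Average prefers high effort.
Lemon (assigned low effort): low effort: 3 − 0 = 3; medium effort: 15 − 6 = 9; high effort: 26 − 12 = 14. Lemon prefers high effort.
At least one type deviates; the separating profile fails.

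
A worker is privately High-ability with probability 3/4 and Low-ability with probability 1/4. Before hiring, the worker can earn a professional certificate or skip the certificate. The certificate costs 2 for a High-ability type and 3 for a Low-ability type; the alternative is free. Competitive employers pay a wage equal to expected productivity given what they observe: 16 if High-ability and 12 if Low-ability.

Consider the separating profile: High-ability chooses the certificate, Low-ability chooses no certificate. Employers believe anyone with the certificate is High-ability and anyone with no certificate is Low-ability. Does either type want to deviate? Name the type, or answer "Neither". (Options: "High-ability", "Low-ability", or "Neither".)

The certificate pays 16; no certificate pays 12.
High-ability: assigned the certificate, nets 16 − 2 = 14; deviating to no certificate nets 12.
Low-ability: assigned no certificate, nets 12; deviating to the certificate nets 16 − 3 = 13.
The Low-ability type gains 1 by deviating.

Low-ability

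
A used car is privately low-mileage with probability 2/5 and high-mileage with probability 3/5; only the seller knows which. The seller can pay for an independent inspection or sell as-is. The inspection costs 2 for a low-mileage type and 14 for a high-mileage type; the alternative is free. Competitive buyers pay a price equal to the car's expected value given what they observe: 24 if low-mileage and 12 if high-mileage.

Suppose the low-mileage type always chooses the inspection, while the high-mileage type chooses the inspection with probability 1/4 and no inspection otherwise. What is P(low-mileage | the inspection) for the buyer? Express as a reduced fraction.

P(the inspection) = (2/5)·1 + (3/5)·(1/4) = 11/20.
By Bayes' rule, P(low-mileage | the inspection) = (2/5) / (11/20) = 8/11.

8/11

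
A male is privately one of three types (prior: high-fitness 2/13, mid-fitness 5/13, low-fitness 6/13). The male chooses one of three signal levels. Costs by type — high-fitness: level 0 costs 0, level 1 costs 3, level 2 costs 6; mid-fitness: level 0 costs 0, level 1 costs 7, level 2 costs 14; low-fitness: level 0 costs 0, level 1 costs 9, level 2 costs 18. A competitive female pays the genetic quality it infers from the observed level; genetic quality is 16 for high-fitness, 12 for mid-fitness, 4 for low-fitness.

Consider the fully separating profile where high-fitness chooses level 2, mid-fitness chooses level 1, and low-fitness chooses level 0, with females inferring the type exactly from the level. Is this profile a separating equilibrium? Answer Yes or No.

Separating mating payoffs: level 2 → 16, level 1 → 12, level 0 → 4.
high-fitness (assigned level 2): level 0: 4 − 0 = 4; level 1: 12 − 3 = 9; level 2: 16 − 6 = 10. high-fitness stays.
mid-fitness (assigned level 1): level 0: 4 − 0 = 4; level 1: 12 − 7 = 5; level 2: 16 − 14 = 2. mid-fitness stays.
low-fitness (assigned level 0): level 0: 4 − 0 = 4; level 1: 12 − 9 = 3; level 2: 16 − 18 = -2. low-fitness stays.
Every type prefers its assigned level; separation holds.

Yes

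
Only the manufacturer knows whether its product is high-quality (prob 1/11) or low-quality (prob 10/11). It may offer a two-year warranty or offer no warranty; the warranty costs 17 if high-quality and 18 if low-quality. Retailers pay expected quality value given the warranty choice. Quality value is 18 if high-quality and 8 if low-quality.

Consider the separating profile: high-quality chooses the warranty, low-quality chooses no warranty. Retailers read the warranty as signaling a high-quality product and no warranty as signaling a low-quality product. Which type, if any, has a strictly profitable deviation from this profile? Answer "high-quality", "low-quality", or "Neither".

high-quality

The warranty pays 18; no warranty pays 8.
high-quality: assigned the warranty, nets 18 − 17 = 1; deviating to no warranty nets 8.
low-quality: assigned no warranty, nets 8; deviating to the warranty nets 18 − 18 = 0.
The high-quality type gains 7 by deviating.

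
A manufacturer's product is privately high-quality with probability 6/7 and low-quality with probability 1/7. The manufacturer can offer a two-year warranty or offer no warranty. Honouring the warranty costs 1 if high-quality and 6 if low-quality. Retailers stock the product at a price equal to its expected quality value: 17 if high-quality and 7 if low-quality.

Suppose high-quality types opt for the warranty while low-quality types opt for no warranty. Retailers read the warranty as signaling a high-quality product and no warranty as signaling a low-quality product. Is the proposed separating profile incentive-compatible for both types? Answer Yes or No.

No

Under these beliefs, the warranty earns price 17 and no warranty earns price 7.
high-quality: the warranty nets 17 − 1 = 16; no warranty nets 7. high-quality prefers the warranty.
low-quality: the warranty nets 17 − 6 = 11; no warranty nets 7. low-quality would deviate to the warranty.
low-quality has a profitable deviation, so the profile is not an equilibrium.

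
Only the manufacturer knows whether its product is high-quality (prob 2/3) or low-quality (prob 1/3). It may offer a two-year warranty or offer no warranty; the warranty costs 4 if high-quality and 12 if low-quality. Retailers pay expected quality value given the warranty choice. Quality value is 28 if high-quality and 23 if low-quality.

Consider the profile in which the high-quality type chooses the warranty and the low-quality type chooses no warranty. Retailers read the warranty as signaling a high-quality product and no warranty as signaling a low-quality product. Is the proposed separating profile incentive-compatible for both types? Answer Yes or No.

Under these beliefs, the warranty earns price 28 and no warranty earns price 23.
high-quality: the warranty nets 28 − 4 = 24; no warranty nets 23. high-quality prefers the warranty.
low-quality: the warranty nets 28 − 12 = 16; no warranty nets 23. low-quality prefers no warranty.
Neither type deviates, so the separating profile is an equilibrium.

Yes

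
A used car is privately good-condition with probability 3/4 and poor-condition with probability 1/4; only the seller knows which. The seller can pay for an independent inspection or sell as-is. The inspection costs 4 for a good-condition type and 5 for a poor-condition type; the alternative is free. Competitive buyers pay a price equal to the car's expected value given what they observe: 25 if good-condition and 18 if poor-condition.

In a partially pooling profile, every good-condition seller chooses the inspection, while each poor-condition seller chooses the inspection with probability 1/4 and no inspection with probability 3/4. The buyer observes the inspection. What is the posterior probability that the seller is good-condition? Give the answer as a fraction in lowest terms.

P(the inspection) = (3/4)·1 + (1/4)·(1/4) = 13/16.
By Bayes' rule, P(good-condition | the inspection) = (3/4) / (13/16) = 12/13.

12/13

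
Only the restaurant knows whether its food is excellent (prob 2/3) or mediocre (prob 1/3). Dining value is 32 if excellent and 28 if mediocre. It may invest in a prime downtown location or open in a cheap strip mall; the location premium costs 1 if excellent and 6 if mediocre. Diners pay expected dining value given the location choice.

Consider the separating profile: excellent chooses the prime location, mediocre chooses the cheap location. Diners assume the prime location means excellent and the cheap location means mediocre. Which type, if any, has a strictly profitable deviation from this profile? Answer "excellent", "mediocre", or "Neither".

The prime location pays 32; the cheap location pays 28.
excellent: assigned the prime location, nets 32 − 1 = 31; deviating to the cheap location nets 28.
mediocre: assigned the cheap location, nets 28; deviating to the prime location nets 32 − 6 = 26.
Both types strictly prefer their assigned action; no profitable deviation.

Neither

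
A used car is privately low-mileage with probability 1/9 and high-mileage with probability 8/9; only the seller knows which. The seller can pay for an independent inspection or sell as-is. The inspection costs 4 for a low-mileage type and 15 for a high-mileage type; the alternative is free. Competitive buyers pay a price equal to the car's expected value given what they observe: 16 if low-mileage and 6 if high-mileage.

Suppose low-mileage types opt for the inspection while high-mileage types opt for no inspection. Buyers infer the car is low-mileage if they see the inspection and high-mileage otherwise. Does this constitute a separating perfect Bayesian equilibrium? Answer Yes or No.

Under these beliefs, the inspection earns price 16 and no inspection earns price 6.
low-mileage: the inspection nets 16 − 4 = 12; no inspection nets 6. low-mileage prefers the inspection.
high-mileage: the inspection nets 16 − 15 = 1; no inspection nets 6. high-mileage prefers no inspection.
Neither type deviates, so the separating profile is an equilibrium.

Yes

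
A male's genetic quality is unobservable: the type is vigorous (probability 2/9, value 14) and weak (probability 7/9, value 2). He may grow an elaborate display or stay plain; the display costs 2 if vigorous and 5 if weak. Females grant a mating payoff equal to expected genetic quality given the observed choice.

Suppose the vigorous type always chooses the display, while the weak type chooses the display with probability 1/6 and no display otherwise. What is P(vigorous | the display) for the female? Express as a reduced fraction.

12/19

P(the display) = (2/9)·1 + (7/9)·(1/6) = 19/54.
By Bayes' rule, P(vigorous | the display) = (2/9) / (19/54) = 12/19.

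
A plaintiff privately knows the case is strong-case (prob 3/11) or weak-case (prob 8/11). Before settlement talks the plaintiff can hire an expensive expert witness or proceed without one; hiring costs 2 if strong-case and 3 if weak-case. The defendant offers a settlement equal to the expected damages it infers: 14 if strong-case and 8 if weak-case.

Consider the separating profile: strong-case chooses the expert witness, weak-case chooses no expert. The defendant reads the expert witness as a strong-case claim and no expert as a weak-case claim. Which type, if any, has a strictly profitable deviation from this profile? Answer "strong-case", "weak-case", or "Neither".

The expert witness pays 14; no expert pays 8.
strong-case: assigned the expert witness, nets 14 − 2 = 12; deviating to no expert nets 8.
weak-case: assigned no expert, nets 8; deviating to the expert witness nets 14 − 3 = 11.
The weak-case type gains 3 by deviating.

weak-case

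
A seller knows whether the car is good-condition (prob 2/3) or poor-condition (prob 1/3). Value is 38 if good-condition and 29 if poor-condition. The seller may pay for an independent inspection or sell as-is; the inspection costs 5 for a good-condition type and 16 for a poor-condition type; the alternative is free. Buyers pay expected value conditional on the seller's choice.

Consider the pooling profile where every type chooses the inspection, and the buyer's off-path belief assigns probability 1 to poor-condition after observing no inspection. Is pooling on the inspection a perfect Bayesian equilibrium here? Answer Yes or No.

On path, the buyer holds the prior and pays 2/3·38 + 1/3·29 = 35. Off path (no inspection), believing poor-condition, it pays 29.
good-condition: the inspection nets 35 − 5 = 30; no inspection nets 29. good-condition stays.
poor-condition: the inspection nets 35 − 16 = 19; no inspection nets 29. poor-condition would deviate.
A type deviates, so pooling fails.

No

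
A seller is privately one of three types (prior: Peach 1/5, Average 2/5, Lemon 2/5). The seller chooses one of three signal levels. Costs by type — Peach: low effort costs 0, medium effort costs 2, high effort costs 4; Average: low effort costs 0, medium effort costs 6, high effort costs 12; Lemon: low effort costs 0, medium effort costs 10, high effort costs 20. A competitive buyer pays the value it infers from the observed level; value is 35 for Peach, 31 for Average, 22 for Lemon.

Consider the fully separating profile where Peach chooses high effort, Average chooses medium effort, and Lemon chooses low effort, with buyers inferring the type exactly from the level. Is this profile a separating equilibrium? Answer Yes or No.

Separating prices: high effort → 35, medium effort → 31, low effort → 22.
Peach (assigned high effort): low effort: 22 − 0 = 22; medium effort: 31 − 2 = 29; high effort: 35 − 4 = 31. Peach stays.
Average (assigned medium effort): low effort: 22 − 0 = 22; medium effort: 31 − 6 = 25; high effort: 35 − 12 = 23. Average stays.
Lemon (assigned low effort): low effort: 22 − 0 = 22; medium effort: 31 − 10 = 21; high effort: 35 − 20 = 15. Lemon stays.
Every type prefers its assigned level; separation holds.

Yes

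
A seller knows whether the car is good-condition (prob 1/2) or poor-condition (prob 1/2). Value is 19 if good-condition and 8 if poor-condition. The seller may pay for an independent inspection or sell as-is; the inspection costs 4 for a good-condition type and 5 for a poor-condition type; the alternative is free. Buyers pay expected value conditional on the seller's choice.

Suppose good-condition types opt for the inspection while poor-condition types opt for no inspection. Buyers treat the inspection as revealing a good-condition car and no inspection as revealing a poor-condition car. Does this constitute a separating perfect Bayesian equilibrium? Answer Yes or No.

Under these beliefs, the inspection earns price 19 and no inspection earns price 8.
good-condition: the inspection nets 19 − 4 = 15; no inspection nets 8. good-condition prefers the inspection.
poor-condition: the inspection nets 19 − 5 = 14; no inspection nets 8. poor-condition would deviate to the inspection.
poor-condition has a profitable deviation, so the profile is not an equilibrium.

No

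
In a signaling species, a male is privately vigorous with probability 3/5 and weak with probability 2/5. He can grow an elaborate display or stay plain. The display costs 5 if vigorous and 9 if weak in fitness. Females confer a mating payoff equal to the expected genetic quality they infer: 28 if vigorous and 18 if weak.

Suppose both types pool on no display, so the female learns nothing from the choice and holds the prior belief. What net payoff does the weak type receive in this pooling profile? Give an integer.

24

Pooled mating payoff = 3/5·28 + 2/5·18 = 24.
weak pays no cost for no display, so net payoff = 24.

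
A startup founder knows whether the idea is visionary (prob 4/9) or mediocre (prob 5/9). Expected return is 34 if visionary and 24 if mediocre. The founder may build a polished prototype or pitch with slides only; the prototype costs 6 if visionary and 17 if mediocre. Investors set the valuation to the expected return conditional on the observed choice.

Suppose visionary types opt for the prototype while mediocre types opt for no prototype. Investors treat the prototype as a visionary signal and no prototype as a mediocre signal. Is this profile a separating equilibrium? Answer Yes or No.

Yes

Under these beliefs, the prototype earns valuation 34 and no prototype earns valuation 24.
visionary: the prototype nets 34 − 6 = 28; no prototype nets 24. visionary prefers the prototype.
mediocre: the prototype nets 34 − 17 = 17; no prototype nets 24. mediocre prefers no prototype.
Neither type deviates, so the separating profile is an equilibrium.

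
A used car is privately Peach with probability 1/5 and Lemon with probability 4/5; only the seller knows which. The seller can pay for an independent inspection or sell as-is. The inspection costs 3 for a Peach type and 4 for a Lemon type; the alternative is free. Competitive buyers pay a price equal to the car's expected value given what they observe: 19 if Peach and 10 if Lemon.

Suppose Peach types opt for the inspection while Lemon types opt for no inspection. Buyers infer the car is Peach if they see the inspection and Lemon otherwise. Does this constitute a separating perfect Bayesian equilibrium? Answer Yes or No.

No

Under these beliefs, the inspection earns price 19 and no inspection earns price 10.
Peach: the inspection nets 19 − 3 = 16; no inspection nets 10. Peach prefers the inspection.
Lemon: the inspection nets 19 − 4 = 15; no inspection nets 10. Lemon would deviate to the inspection.
Lemon has a profitable deviation, so the profile is not an equilibrium.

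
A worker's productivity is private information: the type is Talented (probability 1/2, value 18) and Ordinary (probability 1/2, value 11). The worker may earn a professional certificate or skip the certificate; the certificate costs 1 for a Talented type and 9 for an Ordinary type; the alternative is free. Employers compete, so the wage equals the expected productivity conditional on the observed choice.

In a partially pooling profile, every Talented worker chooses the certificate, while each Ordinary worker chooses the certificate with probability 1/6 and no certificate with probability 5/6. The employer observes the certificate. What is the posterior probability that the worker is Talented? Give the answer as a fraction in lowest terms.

6/7

P(the certificate) = (1/2)·1 + (1/2)·(1/6) = 7/12.
By Bayes' rule, P(Talented | the certificate) = (1/2) / (7/12) = 6/7.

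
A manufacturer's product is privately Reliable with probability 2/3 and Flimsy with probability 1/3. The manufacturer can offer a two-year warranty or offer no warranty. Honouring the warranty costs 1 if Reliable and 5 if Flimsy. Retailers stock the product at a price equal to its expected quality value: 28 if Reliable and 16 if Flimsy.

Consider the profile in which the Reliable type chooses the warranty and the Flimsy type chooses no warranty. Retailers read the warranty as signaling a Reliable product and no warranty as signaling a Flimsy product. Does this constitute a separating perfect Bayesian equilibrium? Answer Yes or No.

Under these beliefs, the warranty earns price 28 and no warranty earns price 16.
Reliable: the warranty nets 28 − 1 = 27; no warranty nets 16. Reliable prefers the warranty.
Flimsy: the warranty nets 28 − 5 = 23; no warranty nets 16. Flimsy would deviate to the warranty.
Flimsy has a profitable deviation, so the profile is not an equilibrium.

No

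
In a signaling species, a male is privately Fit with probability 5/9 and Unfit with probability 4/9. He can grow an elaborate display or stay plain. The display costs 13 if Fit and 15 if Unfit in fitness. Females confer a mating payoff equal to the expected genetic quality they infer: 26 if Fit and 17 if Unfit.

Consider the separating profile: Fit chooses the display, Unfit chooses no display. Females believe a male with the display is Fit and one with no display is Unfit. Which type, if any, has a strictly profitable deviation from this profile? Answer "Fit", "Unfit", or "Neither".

The display pays 26; no display pays 17.
Fit: assigned the display, nets 26 − 13 = 13; deviating to no display nets 17.
Unfit: assigned no display, nets 17; deviating to the display nets 26 − 15 = 11.
The Fit type gains 4 by deviating.

Fit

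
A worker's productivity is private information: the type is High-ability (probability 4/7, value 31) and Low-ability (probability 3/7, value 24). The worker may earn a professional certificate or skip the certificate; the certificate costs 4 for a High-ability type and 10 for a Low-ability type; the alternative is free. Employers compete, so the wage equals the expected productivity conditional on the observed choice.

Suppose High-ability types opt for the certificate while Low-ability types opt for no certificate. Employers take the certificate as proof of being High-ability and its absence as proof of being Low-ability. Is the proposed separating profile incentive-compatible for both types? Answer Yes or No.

Yes

Under these beliefs, the certificate earns wage 31 and no certificate earns wage 24.
High-ability: the certificate nets 31 − 4 = 27; no certificate nets 24. High-ability prefers the certificate.
Low-ability: the certificate nets 31 − 10 = 21; no certificate nets 24. Low-ability prefers no certificate.
Neither type deviates, so the separating profile is an equilibrium.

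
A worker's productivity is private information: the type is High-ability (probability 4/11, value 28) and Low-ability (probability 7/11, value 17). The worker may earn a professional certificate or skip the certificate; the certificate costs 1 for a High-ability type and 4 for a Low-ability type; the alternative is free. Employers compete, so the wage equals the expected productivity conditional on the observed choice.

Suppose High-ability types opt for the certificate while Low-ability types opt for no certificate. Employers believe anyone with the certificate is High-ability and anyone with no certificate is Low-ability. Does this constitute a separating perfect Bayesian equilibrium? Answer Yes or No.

Under these beliefs, the certificate earns wage 28 and no certificate earns wage 17.
High-ability: the certificate nets 28 − 1 = 27; no certificate nets 17. High-ability prefers the certificate.
Low-ability: the certificate nets 28 − 4 = 24; no certificate nets 17. Low-ability would deviate to the certificate.
Low-ability has a profitable deviation, so the profile is not an equilibrium.

No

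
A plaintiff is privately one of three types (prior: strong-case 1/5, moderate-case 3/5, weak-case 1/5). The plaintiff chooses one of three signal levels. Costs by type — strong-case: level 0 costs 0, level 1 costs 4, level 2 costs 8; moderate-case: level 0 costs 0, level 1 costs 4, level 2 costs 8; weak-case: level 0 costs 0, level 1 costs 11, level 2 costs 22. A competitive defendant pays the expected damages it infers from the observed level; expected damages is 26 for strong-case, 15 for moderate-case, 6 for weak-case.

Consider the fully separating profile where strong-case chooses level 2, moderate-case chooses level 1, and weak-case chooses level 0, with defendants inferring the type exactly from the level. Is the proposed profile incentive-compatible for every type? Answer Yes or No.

No

Separating settlements: level 2 → 26, level 1 → 15, level 0 → 6.
strong-case (assigned level 2): level 0: 6 − 0 = 6; level 1: 15 − 4 = 11; level 2: 26 − 8 = 18. strong-case stays.
moderate-case (assigned level 1): level 0: 6 − 0 = 6; level 1: 15 − 4 = 11; level 2: 26 − 8 = 18. moderate-case prefers level 2.
weak-case (assigned level 0): level 0: 6 − 0 = 6; level 1: 15 − 11 = 4; level 2: 26 − 22 = 4. weak-case stays.
At least one type deviates; the separating profile fails.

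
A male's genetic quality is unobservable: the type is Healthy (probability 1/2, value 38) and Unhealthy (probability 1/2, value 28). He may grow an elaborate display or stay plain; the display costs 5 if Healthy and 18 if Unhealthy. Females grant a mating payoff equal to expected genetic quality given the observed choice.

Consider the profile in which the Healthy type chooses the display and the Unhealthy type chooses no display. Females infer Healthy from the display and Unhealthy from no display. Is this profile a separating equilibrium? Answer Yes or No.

Yes

Under these beliefs, the display earns mating payoff 38 and no display earns mating payoff 28.
Healthy: the display nets 38 − 5 = 33; no display nets 28. Healthy prefers the display.
Unhealthy: the display nets 38 − 18 = 20; no display nets 28. Unhealthy prefers no display.
Neither type deviates, so the separating profile is an equilibrium.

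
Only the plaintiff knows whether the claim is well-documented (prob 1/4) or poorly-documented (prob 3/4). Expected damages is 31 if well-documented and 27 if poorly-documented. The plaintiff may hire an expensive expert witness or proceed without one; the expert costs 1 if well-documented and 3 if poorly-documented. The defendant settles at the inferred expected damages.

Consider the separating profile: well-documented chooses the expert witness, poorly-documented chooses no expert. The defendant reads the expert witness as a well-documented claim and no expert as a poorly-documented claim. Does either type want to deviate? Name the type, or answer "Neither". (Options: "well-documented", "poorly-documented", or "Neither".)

The expert witness pays 31; no expert pays 27.
well-documented: assigned the expert witness, nets 31 − 1 = 30; deviating to no expert nets 27.
poorly-documented: assigned no expert, nets 27; deviating to the expert witness nets 31 − 3 = 28.
The poorly-documented type gains 1 by deviating.

poorly-documented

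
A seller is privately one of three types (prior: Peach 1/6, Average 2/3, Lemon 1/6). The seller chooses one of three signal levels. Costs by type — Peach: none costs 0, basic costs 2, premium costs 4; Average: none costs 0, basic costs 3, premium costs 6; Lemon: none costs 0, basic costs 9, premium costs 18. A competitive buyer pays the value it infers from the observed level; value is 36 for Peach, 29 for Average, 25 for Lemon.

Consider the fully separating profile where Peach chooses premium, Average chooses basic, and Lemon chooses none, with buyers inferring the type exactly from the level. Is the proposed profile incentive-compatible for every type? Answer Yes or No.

No

Separating prices: premium → 36, basic → 29, none → 25.
Peach (assigned premium): none: 25 − 0 = 25; basic: 29 − 2 = 27; premium: 36 − 4 = 32. Peach stays.
Average (assigned basic): none: 25 − 0 = 25; basic: 29 − 3 = 26; premium: 36 − 6 = 30. Average prefers premium.
Lemon (assigned none): none: 25 − 0 = 25; basic: 29 − 9 = 20; premium: 36 − 18 = 18. Lemon stays.
At least one type deviates; the separating profile fails.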